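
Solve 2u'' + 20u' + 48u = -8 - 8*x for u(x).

u = -7/72 - x/6 + C1*exp(-6*x) + C2*exp(-4*x)

Divide through by 2: u'' + 10u' + 24u = -4 - 4*x.
Characteristic equation r² + 10r + 24 = 0 factors as (r + 6)(r + 4) = 0, so r = -6, -4.
Hence u_h = C1*exp(-6*x) + C2*exp(-4*x).
For the particular solution try u_p = A0 + A1*x. Substituting and matching coefficients of each power of x gives A0 = -7/72, A1 = -1/6, so u_p = -7/72 - x/6.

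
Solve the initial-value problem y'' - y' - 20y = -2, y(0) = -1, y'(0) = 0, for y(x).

Characteristic equation r² - r - 20 = 0 factors as (r + 4)(r - 5) = 0, so r = -4, 5.
Hence y_h = C1*exp(-4*x) + C2*exp(5*x).
For the particular solution try y_p = A0. Substituting and matching coefficients of each power of x gives A0 = 1/10, so y_p = 1/10.
General solution: y = 1/10 + C1*exp(-4*x) + C2*exp(5*x).
Apply the initial conditions: y(0) = 1/10 + C1 + C2 = -1 and y'(0) = -4*C1 + 5*C2 = 0. Solving gives C1 = -11/18, C2 = -22/45.

y = 1/10 - 22*exp(5*x)/45 - 11*exp(-4*x)/18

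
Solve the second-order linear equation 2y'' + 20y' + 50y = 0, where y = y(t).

y = C1*exp(-5*t) + C2*t*exp(-5*t)

Divide through by 2: y'' + 10y' + 25y = 0.
Characteristic equation r² + 10r + 25 = 0 has discriminant (10)² - 4·(25) = 0, so r = -5 is a repeated root.
Hence y_h = (C1 + C2*t)*exp(-5*t).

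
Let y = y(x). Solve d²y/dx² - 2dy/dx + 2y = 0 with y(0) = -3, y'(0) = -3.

y = -3*cos(x)*exp(x)

Characteristic equation r² - 2r + 2 = 0 has discriminant (-2)² - 4·(2) = -4 < 0, so r = 1 ± i.
Hence y_h = C1*cos(x)*exp(x) + C2*exp(x)*sin(x).
Apply the initial conditions: y(0) = C1 = -3 and y'(0) = C1 + C2 = -3. Solving gives C1 = -3, C2 = 0.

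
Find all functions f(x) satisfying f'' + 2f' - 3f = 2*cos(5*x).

f = -14*cos(5*x)/221 + 5*sin(5*x)/221 + C1*exp(x) + C2*exp(-3*x)

Characteristic equation r² + 2r - 3 = 0 factors as (r - 1)(r + 3) = 0, so r = 1, -3.
Hence f_h = C1*exp(x) + C2*exp(-3*x).
Try f_p = A*cos(5*x) + B*sin(5*x). Substituting and equating the coefficients of cos(5x) and sin(5x) gives A = -14/221, B = 5/221, so f_p = -14*cos(5*x)/221 + 5*sin(5*x)/221.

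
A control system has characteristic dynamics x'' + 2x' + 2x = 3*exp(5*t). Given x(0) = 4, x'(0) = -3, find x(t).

x = 3*exp(5*t)/37 + 19*exp(-t)*sin(t)/37 + 145*cos(t)*exp(-t)/37

Characteristic equation r² + 2r + 2 = 0 has discriminant (2)² - 4·(2) = -4 < 0, so r = -1 ± i.
Hence x_h = C1*cos(t)*exp(-t) + C2*exp(-t)*sin(t).
Try x_p = A*exp(5*t). Substituting into the equation and dividing by exp(5*t) gives A = 3/37, so x_p = 3*exp(5*t)/37.
General solution: x = 3*exp(5*t)/37 + C1*cos(t)*exp(-t) + C2*exp(-t)*sin(t).
Apply the initial conditions: x(0) = 3/37 + C1 = 4 and x'(0) = 15/37 + C2 - C1 = -3. Solving gives C1 = 145/37, C2 = 19/37.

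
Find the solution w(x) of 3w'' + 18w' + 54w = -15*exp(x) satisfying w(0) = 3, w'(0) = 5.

w = -exp(x)/5 + 16*cos(3*x)*exp(-3*x)/5 + 74*exp(-3*x)*sin(3*x)/15

Divide through by 3: w'' + 6w' + 18w = -5*exp(x).
Characteristic equation r² + 6r + 18 = 0 has discriminant (6)² - 4·(18) = -36 < 0, so r = -3 ± 3i.
Hence w_h = C1*cos(3*x)*exp(-3*x) + C2*exp(-3*x)*sin(3*x).
Try w_p = A*exp(x). Substituting into the equation and dividing by exp(x) gives A = -1/5, so w_p = -exp(x)/5.
General solution: w = -exp(x)/5 + C1*cos(3*x)*exp(-3*x) + C2*exp(-3*x)*sin(3*x).
Apply the initial conditions: w(0) = -1/5 + C1 = 3 and w'(0) = -1/5 - 3*C1 + 3*C2 = 5. Solving gives C1 = 16/5, C2 = 74/15.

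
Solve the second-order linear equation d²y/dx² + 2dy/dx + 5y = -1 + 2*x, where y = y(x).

Characteristic equation r² + 2r + 5 = 0 has discriminant (2)² - 4·(5) = -16 < 0, so r = -1 ± 2i.
Hence y_h = C1*cos(2*x)*exp(-x) + C2*exp(-x)*sin(2*x).
For the particular solution try y_p = A0 + A1*x. Substituting and matching coefficients of each power of x gives A0 = -9/25, A1 = 2/5, so y_p = -9/25 + 2*x/5.

y = -9/25 + 2*x/5 + C1*cos(2*x)*exp(-x) + C2*exp(-x)*sin(2*x)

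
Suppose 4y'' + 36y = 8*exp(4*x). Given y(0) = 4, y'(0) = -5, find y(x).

y = -133*sin(3*x)/75 + 2*exp(4*x)/25 + 98*cos(3*x)/25

Divide through by 4: y'' + 9y = 2*exp(4*x).
Characteristic equation r² + 9 = 0 has discriminant (0)² - 4·(9) = -36 < 0, so r = ± 3i.
Hence y_h = C1*cos(3*x) + C2*sin(3*x).
Try y_p = A*exp(4*x). Substituting into the equation and dividing by exp(4*x) gives A = 2/25, so y_p = 2*exp(4*x)/25.
General solution: y = 2*exp(4*x)/25 + C1*cos(3*x) + C2*sin(3*x).
Apply the initial conditions: y(0) = 2/25 + C1 = 4 and y'(0) = 8/25 + 3*C2 = -5. Solving gives C1 = 98/25, C2 = -133/75.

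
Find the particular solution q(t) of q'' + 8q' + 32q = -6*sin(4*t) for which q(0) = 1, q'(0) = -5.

Characteristic equation r² + 8r + 32 = 0 has discriminant (8)² - 4·(32) = -64 < 0, so r = -4 ± 4i.
Hence q_h = C1*cos(4*t)*exp(-4*t) + C2*exp(-4*t)*sin(4*t).
Try q_p = A*cos(4*t) + B*sin(4*t). Substituting and equating the coefficients of cos(4t) and sin(4t) gives A = 3/20, B = -3/40, so q_p = -3*sin(4*t)/40 + 3*cos(4*t)/20.
General solution: q = -3*sin(4*t)/40 + 3*cos(4*t)/20 + C1*cos(4*t)*exp(-4*t) + C2*exp(-4*t)*sin(4*t).
Apply the initial conditions: q(0) = 3/20 + C1 = 1 and q'(0) = -3/10 - 4*C1 + 4*C2 = -5. Solving gives C1 = 17/20, C2 = -13/40.

q = -3*sin(4*t)/40 + 3*cos(4*t)/20 - 13*exp(-4*t)*sin(4*t)/40 + 17*cos(4*t)*exp(-4*t)/20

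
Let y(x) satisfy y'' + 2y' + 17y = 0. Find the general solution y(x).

y = C1*cos(4*x)*exp(-x) + C2*exp(-x)*sin(4*x)

Characteristic equation r² + 2r + 17 = 0 has discriminant (2)² - 4·(17) = -64 < 0, so r = -1 ± 4i.
Hence y_h = C1*cos(4*x)*exp(-x) + C2*exp(-x)*sin(4*x).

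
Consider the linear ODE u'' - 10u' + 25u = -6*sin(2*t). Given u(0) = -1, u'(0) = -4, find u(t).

u = -721*exp(5*t)/841 - 126*sin(2*t)/841 - 120*cos(2*t)/841 + 17*t*exp(5*t)/29

Characteristic equation r² - 10r + 25 = 0 has discriminant (-10)² - 4·(25) = 0, so r = 5 is a repeated root.
Hence u_h = (C1 + C2*t)*exp(5*t).
Try u_p = A*cos(2*t) + B*sin(2*t). Substituting and equating the coefficients of cos(2t) and sin(2t) gives A = -120/841, B = -126/841, so u_p = -126*sin(2*t)/841 - 120*cos(2*t)/841.
General solution: u = -126*sin(2*t)/841 - 120*cos(2*t)/841 + C1*exp(5*t) + C2*t*exp(5*t).
Apply the initial conditions: u(0) = -120/841 + C1 = -1 and u'(0) = -252/841 + C2 + 5*C1 = -4. Solving gives C1 = -721/841, C2 = 17/29.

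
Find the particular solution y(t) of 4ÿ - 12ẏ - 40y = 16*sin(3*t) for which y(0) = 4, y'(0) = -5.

Divide through by 4: y'' - 3y' - 10y = 4*sin(3*t).
Characteristic equation r² - 3r - 10 = 0 factors as (r + 2)(r - 5) = 0, so r = -2, 5.
Hence y_h = C1*exp(-2*t) + C2*exp(5*t).
Try y_p = A*cos(3*t) + B*sin(3*t). Substituting and equating the coefficients of cos(3t) and sin(3t) gives A = 18/221, B = -38/221, so y_p = -38*sin(3*t)/221 + 18*cos(3*t)/221.
General solution: y = -38*sin(3*t)/221 + 18*cos(3*t)/221 + C1*exp(-2*t) + C2*exp(5*t).
Apply the initial conditions: y(0) = 18/221 + C1 + C2 = 4 and y'(0) = -114/221 - 2*C1 + 5*C2 = -5. Solving gives C1 = 313/91, C2 = 57/119.

y = -38*sin(3*t)/221 + 18*cos(3*t)/221 + 57*exp(5*t)/119 + 313*exp(-2*t)/91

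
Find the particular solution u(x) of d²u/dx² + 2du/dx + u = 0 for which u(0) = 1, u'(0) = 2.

u = 3*x*exp(-x) + exp(-x)

Characteristic equation r² + 2r + 1 = 0 has discriminant (2)² - 4·(1) = 0, so r = -1 is a repeated root.
Hence u_h = (C1 + C2*x)*exp(-x).
Apply the initial conditions: u(0) = C1 = 1 and u'(0) = C2 - C1 = 2. Solving gives C1 = 1, C2 = 3.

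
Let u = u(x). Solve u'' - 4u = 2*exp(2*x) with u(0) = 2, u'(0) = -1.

Characteristic equation r² - 4 = 0 factors as (r + 2)(r - 2) = 0, so r = -2, 2.
Hence u_h = C1*exp(-2*x) + C2*exp(2*x).
Since exp(2*x) solves the homogeneous equation (r = 2 is a root of multiplicity 1), multiply the trial by x. Try u_p = A*x*exp(2*x). Substituting into the equation and dividing by exp(2*x) gives A = 1/2, so u_p = x*exp(2*x)/2.
General solution: u = C1*exp(-2*x) + C2*exp(2*x) + x*exp(2*x)/2.
Apply the initial conditions: u(0) = C1 + C2 = 2 and u'(0) = 1/2 - 2*C1 + 2*C2 = -1. Solving gives C1 = 11/8, C2 = 5/8.

u = 5*exp(2*x)/8 + 11*exp(-2*x)/8 + x*exp(2*x)/2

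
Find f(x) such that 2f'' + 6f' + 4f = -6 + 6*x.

f = -15/4 + 3*x/2 + C1*exp(-2*x) + C2*exp(-x)

Divide through by 2: f'' + 3f' + 2f = -3 + 3*x.
Characteristic equation r² + 3r + 2 = 0 factors as (r + 2)(r + 1) = 0, so r = -2, -1.
Hence f_h = C1*exp(-2*x) + C2*exp(-x).
For the particular solution try f_p = A0 + A1*x. Substituting and matching coefficients of each power of x gives A0 = -15/4, A1 = 3/2, so f_p = -15/4 + 3*x/2.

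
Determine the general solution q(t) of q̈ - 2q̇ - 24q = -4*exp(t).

Characteristic equation r² - 2r - 24 = 0 factors as (r + 4)(r - 6) = 0, so r = -4, 6.
Hence q_h = C1*exp(-4*t) + C2*exp(6*t).
Try q_p = A*exp(t). Substituting into the equation and dividing by exp(t) gives A = 4/25, so q_p = 4*exp(t)/25.

q = 4*exp(t)/25 + C1*exp(-4*t) + C2*exp(6*t)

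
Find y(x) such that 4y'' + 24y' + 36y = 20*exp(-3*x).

Divide through by 4: y'' + 6y' + 9y = 5*exp(-3*x).
Characteristic equation r² + 6r + 9 = 0 has discriminant (6)² - 4·(9) = 0, so r = -3 is a repeated root.
Hence y_h = (C1 + C2*x)*exp(-3*x).
Since exp(-3*x) solves the homogeneous equation (r = -3 is a root of multiplicity 2), multiply the trial by x^2. Try y_p = A*x^2*exp(-3*x). Substituting into the equation and dividing by exp(-3*x) gives A = 5/2, so y_p = 5*x^2*exp(-3*x)/2.

y = C1*exp(-3*x) + 5*x**2*exp(-3*x)/2 + C2*x*exp(-3*x)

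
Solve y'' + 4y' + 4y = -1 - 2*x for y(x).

Characteristic equation r² + 4r + 4 = 0 has discriminant (4)² - 4·(4) = 0, so r = -2 is a repeated root.
Hence y_h = (C1 + C2*x)*exp(-2*x).
For the particular solution try y_p = A0 + A1*x. Substituting and matching coefficients of each power of x gives A0 = 1/4, A1 = -1/2, so y_p = 1/4 - x/2.

y = 1/4 - x/2 + C1*exp(-2*x) + C2*x*exp(-2*x)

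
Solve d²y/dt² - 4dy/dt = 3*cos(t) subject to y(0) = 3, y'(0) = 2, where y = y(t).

y = 5/2 - 12*sin(t)/17 - 3*cos(t)/17 + 23*exp(4*t)/34

Characteristic equation r² - 4r = 0 factors as (r - 4)r = 0, so r = 4, 0.
Hence y_h = C1*exp(4*t) + C2.
Try y_p = A*cos(t) + B*sin(t). Substituting and equating the coefficients of cos(t) and sin(t) gives A = -3/17, B = -12/17, so y_p = -12*sin(t)/17 - 3*cos(t)/17.
General solution: y = C2 - 12*sin(t)/17 - 3*cos(t)/17 + C1*exp(4*t).
Apply the initial conditions: y(0) = -3/17 + C1 + C2 = 3 and y'(0) = -12/17 + 4*C1 = 2. Solving gives C1 = 23/34, C2 = 5/2.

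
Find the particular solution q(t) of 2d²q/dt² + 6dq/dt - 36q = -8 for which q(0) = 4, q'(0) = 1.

q = 2/9 + 31*exp(-6*t)/27 + 71*exp(3*t)/27

Divide through by 2: q'' + 3q' - 18q = -4.
Characteristic equation r² + 3r - 18 = 0 factors as (r + 6)(r - 3) = 0, so r = -6, 3.
Hence q_h = C1*exp(-6*t) + C2*exp(3*t).
For the particular solution try q_p = A0. Substituting and matching coefficients of each power of t gives A0 = 2/9, so q_p = 2/9.
General solution: q = 2/9 + C1*exp(-6*t) + C2*exp(3*t).
Apply the initial conditions: q(0) = 2/9 + C1 + C2 = 4 and q'(0) = -6*C1 + 3*C2 = 1. Solving gives C1 = 31/27, C2 = 71/27.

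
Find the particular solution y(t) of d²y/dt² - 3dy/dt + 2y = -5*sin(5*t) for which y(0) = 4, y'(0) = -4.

Characteristic equation r² - 3r + 2 = 0 factors as (r - 2)(r - 1) = 0, so r = 2, 1.
Hence y_h = C1*exp(2*t) + C2*exp(t).
Try y_p = A*cos(5*t) + B*sin(5*t). Substituting and equating the coefficients of cos(5t) and sin(5t) gives A = -75/754, B = 115/754, so y_p = -75*cos(5*t)/754 + 115*sin(5*t)/754.
General solution: y = -75*cos(5*t)/754 + 115*sin(5*t)/754 + C1*exp(2*t) + C2*exp(t).
Apply the initial conditions: y(0) = -75/754 + C1 + C2 = 4 and y'(0) = 575/754 + C2 + 2*C1 = -4. Solving gives C1 = -257/29, C2 = 337/26.

y = -257*exp(2*t)/29 - 75*cos(5*t)/754 + 115*sin(5*t)/754 + 337*exp(t)/26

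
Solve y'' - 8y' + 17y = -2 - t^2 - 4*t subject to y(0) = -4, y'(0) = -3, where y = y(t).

Characteristic equation r² - 8r + 17 = 0 has discriminant (-8)² - 4·(17) = -4 < 0, so r = 4 ± i.
Hence y_h = C1*cos(t)*exp(4*t) + C2*exp(4*t)*sin(t).
For the particular solution try y_p = A0 + A1*t + A2*t^2. Substituting and matching coefficients of each power of t gives A0 = -1216/4913, A1 = -84/289, A2 = -1/17, so y_p = -1216/4913 - 84*t/289 - t^2/17.
General solution: y = -1216/4913 - 84*t/289 - t^2/17 + C1*cos(t)*exp(4*t) + C2*exp(4*t)*sin(t).
Apply the initial conditions: y(0) = -1216/4913 + C1 = -4 and y'(0) = -84/289 + C2 + 4*C1 = -3. Solving gives C1 = -18436/4913, C2 = 60433/4913.

y = -1216/4913 - 84*t/289 - t**2/17 - 18436*cos(t)*exp(4*t)/4913 + 60433*exp(4*t)*sin(t)/4913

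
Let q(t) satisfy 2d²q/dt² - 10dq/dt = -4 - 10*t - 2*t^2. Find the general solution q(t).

q = C2 + t**3/15 + 27*t**2/50 + 77*t/125 + C1*exp(5*t)

Divide through by 2: q'' - 5q' = -2 - t^2 - 5*t.
Characteristic equation r² - 5r = 0 factors as (r - 5)r = 0, so r = 5, 0.
Hence q_h = C1*exp(5*t) + C2.
Since 0 is a characteristic root (multiplicity 1), multiply the polynomial trial by t: try q_p = t*(A0 + A1*t + A2*t^2). Substituting and matching coefficients of each power of t gives A0 = 77/125, A1 = 27/50, A2 = 1/15, so q_p = t^3/15 + 27*t^2/50 + 77*t/125.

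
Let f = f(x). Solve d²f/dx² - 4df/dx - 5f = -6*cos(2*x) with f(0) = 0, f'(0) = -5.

Characteristic equation r² - 4r - 5 = 0 factors as (r - 5)(r + 1) = 0, so r = 5, -1.
Hence f_h = C1*exp(5*x) + C2*exp(-x).
Try f_p = A*cos(2*x) + B*sin(2*x). Substituting and equating the coefficients of cos(2x) and sin(2x) gives A = 54/145, B = 48/145, so f_p = 48*sin(2*x)/145 + 54*cos(2*x)/145.
General solution: f = 48*sin(2*x)/145 + 54*cos(2*x)/145 + C1*exp(5*x) + C2*exp(-x).
Apply the initial conditions: f(0) = 54/145 + C1 + C2 = 0 and f'(0) = 96/145 - C2 + 5*C1 = -5. Solving gives C1 = -175/174, C2 = 19/30.

f = -175*exp(5*x)/174 + 19*exp(-x)/30 + 48*sin(2*x)/145 + 54*cos(2*x)/145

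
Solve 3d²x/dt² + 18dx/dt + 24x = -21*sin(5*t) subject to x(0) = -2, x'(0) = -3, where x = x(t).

x = -177*exp(-2*t)/29 + 119*sin(5*t)/1189 + 161*exp(-4*t)/41 + 210*cos(5*t)/1189

Divide through by 3: x'' + 6x' + 8x = -7*sin(5*t).
Characteristic equation r² + 6r + 8 = 0 factors as (r + 2)(r + 4) = 0, so r = -2, -4.
Hence x_h = C1*exp(-2*t) + C2*exp(-4*t).
Try x_p = A*cos(5*t) + B*sin(5*t). Substituting and equating the coefficients of cos(5t) and sin(5t) gives A = 210/1189, B = 119/1189, so x_p = 119*sin(5*t)/1189 + 210*cos(5*t)/1189.
General solution: x = 119*sin(5*t)/1189 + 210*cos(5*t)/1189 + C1*exp(-2*t) + C2*exp(-4*t).
Apply the initial conditions: x(0) = 210/1189 + C1 + C2 = -2 and x'(0) = 595/1189 - 4*C2 - 2*C1 = -3. Solving gives C1 = -177/29, C2 = 161/41.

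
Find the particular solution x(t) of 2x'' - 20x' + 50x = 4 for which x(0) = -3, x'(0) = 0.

x = 2/25 - 77*exp(5*t)/25 + 77*t*exp(5*t)/5

Divide through by 2: x'' - 10x' + 25x = 2.
Characteristic equation r² - 10r + 25 = 0 has discriminant (-10)² - 4·(25) = 0, so r = 5 is a repeated root.
Hence x_h = (C1 + C2*t)*exp(5*t).
For the particular solution try x_p = A0. Substituting and matching coefficients of each power of t gives A0 = 2/25, so x_p = 2/25.
General solution: x = 2/25 + C1*exp(5*t) + C2*t*exp(5*t).
Apply the initial conditions: x(0) = 2/25 + C1 = -3 and x'(0) = C2 + 5*C1 = 0. Solving gives C1 = -77/25, C2 = 77/5.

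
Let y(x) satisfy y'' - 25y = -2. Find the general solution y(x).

y = 2/25 + C1*exp(-5*x) + C2*exp(5*x)

Characteristic equation r² - 25 = 0 factors as (r + 5)(r - 5) = 0, so r = -5, 5.
Hence y_h = C1*exp(-5*x) + C2*exp(5*x).
For the particular solution try y_p = A0. Substituting and matching coefficients of each power of x gives A0 = 2/25, so y_p = 2/25.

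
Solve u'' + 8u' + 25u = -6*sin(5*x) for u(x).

Characteristic equation r² + 8r + 25 = 0 has discriminant (8)² - 4·(25) = -36 < 0, so r = -4 ± 3i.
Hence u_h = C1*cos(3*x)*exp(-4*x) + C2*exp(-4*x)*sin(3*x).
Try u_p = A*cos(5*x) + B*sin(5*x). Substituting and equating the coefficients of cos(5x) and sin(5x) gives A = 3/20, B = 0, so u_p = 3*cos(5*x)/20.

u = 3*cos(5*x)/20 + C1*cos(3*x)*exp(-4*x) + C2*exp(-4*x)*sin(3*x)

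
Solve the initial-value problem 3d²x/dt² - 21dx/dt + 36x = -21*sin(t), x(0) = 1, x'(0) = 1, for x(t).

x = -77*sin(t)/170 - 49*cos(t)/170 - 41*exp(4*t)/17 + 37*exp(3*t)/10

Divide through by 3: x'' - 7x' + 12x = -7*sin(t).
Characteristic equation r² - 7r + 12 = 0 factors as (r - 3)(r - 4) = 0, so r = 3, 4.
Hence x_h = C1*exp(3*t) + C2*exp(4*t).
Try x_p = A*cos(t) + B*sin(t). Substituting and equating the coefficients of cos(t) and sin(t) gives A = -49/170, B = -77/170, so x_p = -77*sin(t)/170 - 49*cos(t)/170.
General solution: x = -77*sin(t)/170 - 49*cos(t)/170 + C1*exp(3*t) + C2*exp(4*t).
Apply the initial conditions: x(0) = -49/170 + C1 + C2 = 1 and x'(0) = -77/170 + 3*C1 + 4*C2 = 1. Solving gives C1 = 37/10, C2 = -41/17.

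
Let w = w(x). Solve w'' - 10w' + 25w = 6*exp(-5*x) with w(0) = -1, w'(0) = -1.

w = -53*exp(5*x)/50 + 3*exp(-5*x)/50 + 23*x*exp(5*x)/5

Characteristic equation r² - 10r + 25 = 0 has discriminant (-10)² - 4·(25) = 0, so r = 5 is a repeated root.
Hence w_h = (C1 + C2*x)*exp(5*x).
Try w_p = A*exp(-5*x). Substituting into the equation and dividing by exp(-5*x) gives A = 3/50, so w_p = 3*exp(-5*x)/50.
General solution: w = 3*exp(-5*x)/50 + C1*exp(5*x) + C2*x*exp(5*x).
Apply the initial conditions: w(0) = 3/50 + C1 = -1 and w'(0) = -3/10 + C2 + 5*C1 = -1. Solving gives C1 = -53/50, C2 = 23/5.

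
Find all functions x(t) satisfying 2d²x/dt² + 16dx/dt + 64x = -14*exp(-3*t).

x = -7*exp(-3*t)/17 + C1*cos(4*t)*exp(-4*t) + C2*exp(-4*t)*sin(4*t)

Divide through by 2: x'' + 8x' + 32x = -7*exp(-3*t).
Characteristic equation r² + 8r + 32 = 0 has discriminant (8)² - 4·(32) = -64 < 0, so r = -4 ± 4i.
Hence x_h = C1*cos(4*t)*exp(-4*t) + C2*exp(-4*t)*sin(4*t).
Try x_p = A*exp(-3*t). Substituting into the equation and dividing by exp(-3*t) gives A = -7/17, so x_p = -7*exp(-3*t)/17.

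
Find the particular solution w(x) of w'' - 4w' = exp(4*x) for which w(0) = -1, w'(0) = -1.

w = -11/16 - 5*exp(4*x)/16 + x*exp(4*x)/4

Characteristic equation r² - 4r = 0 factors as (r - 4)r = 0, so r = 4, 0.
Hence w_h = C1*exp(4*x) + C2.
Since exp(4*x) solves the homogeneous equation (r = 4 is a root of multiplicity 1), multiply the trial by x. Try w_p = A*x*exp(4*x). Substituting into the equation and dividing by exp(4*x) gives A = 1/4, so w_p = x*exp(4*x)/4.
General solution: w = C2 + C1*exp(4*x) + x*exp(4*x)/4.
Apply the initial conditions: w(0) = C1 + C2 = -1 and w'(0) = 1/4 + 4*C1 = -1. Solving gives C1 = -5/16, C2 = -11/16.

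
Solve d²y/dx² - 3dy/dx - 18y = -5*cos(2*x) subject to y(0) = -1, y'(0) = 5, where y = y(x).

Characteristic equation r² - 3r - 18 = 0 factors as (r - 6)(r + 3) = 0, so r = 6, -3.
Hence y_h = C1*exp(6*x) + C2*exp(-3*x).
Try y_p = A*cos(2*x) + B*sin(2*x). Substituting and equating the coefficients of cos(2x) and sin(2x) gives A = 11/52, B = 3/52, so y_p = 3*sin(2*x)/52 + 11*cos(2*x)/52.
General solution: y = 3*sin(2*x)/52 + 11*cos(2*x)/52 + C1*exp(6*x) + C2*exp(-3*x).
Apply the initial conditions: y(0) = 11/52 + C1 + C2 = -1 and y'(0) = 3/26 - 3*C2 + 6*C1 = 5. Solving gives C1 = 5/36, C2 = -158/117.

y = -158*exp(-3*x)/117 + 3*sin(2*x)/52 + 5*exp(6*x)/36 + 11*cos(2*x)/52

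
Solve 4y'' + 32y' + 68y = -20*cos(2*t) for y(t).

Divide through by 4: y'' + 8y' + 17y = -5*cos(2*t).
Characteristic equation r² + 8r + 17 = 0 has discriminant (8)² - 4·(17) = -4 < 0, so r = -4 ± i.
Hence y_h = C1*cos(t)*exp(-4*t) + C2*exp(-4*t)*sin(t).
Try y_p = A*cos(2*t) + B*sin(2*t). Substituting and equating the coefficients of cos(2t) and sin(2t) gives A = -13/85, B = -16/85, so y_p = -16*sin(2*t)/85 - 13*cos(2*t)/85.

y = -16*sin(2*t)/85 - 13*cos(2*t)/85 + C1*cos(t)*exp(-4*t) + C2*exp(-4*t)*sin(t)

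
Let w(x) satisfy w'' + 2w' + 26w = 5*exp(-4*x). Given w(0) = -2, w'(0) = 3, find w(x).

w = 5*exp(-4*x)/34 - 73*cos(5*x)*exp(-x)/34 + 49*exp(-x)*sin(5*x)/170

Characteristic equation r² + 2r + 26 = 0 has discriminant (2)² - 4·(26) = -100 < 0, so r = -1 ± 5i.
Hence w_h = C1*cos(5*x)*exp(-x) + C2*exp(-x)*sin(5*x).
Try w_p = A*exp(-4*x). Substituting into the equation and dividing by exp(-4*x) gives A = 5/34, so w_p = 5*exp(-4*x)/34.
General solution: w = 5*exp(-4*x)/34 + C1*cos(5*x)*exp(-x) + C2*exp(-x)*sin(5*x).
Apply the initial conditions: w(0) = 5/34 + C1 = -2 and w'(0) = -10/17 - C1 + 5*C2 = 3. Solving gives C1 = -73/34, C2 = 49/170.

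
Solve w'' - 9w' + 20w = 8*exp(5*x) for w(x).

Characteristic equation r² - 9r + 20 = 0 factors as (r - 5)(r - 4) = 0, so r = 5, 4.
Hence w_h = C1*exp(5*x) + C2*exp(4*x).
Since exp(5*x) solves the homogeneous equation (r = 5 is a root of multiplicity 1), multiply the trial by x. Try w_p = A*x*exp(5*x). Substituting into the equation and dividing by exp(5*x) gives A = 8, so w_p = 8*x*exp(5*x).

w = C1*exp(5*x) + C2*exp(4*x) + 8*x*exp(5*x)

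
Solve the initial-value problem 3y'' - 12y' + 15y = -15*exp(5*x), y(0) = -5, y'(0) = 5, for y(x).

y = -exp(5*x)/2 - 9*cos(x)*exp(2*x)/2 + 33*exp(2*x)*sin(x)/2

Divide through by 3: y'' - 4y' + 5y = -5*exp(5*x).
Characteristic equation r² - 4r + 5 = 0 has discriminant (-4)² - 4·(5) = -4 < 0, so r = 2 ± i.
Hence y_h = C1*cos(x)*exp(2*x) + C2*exp(2*x)*sin(x).
Try y_p = A*exp(5*x). Substituting into the equation and dividing by exp(5*x) gives A = -1/2, so y_p = -exp(5*x)/2.
General solution: y = -exp(5*x)/2 + C1*cos(x)*exp(2*x) + C2*exp(2*x)*sin(x).
Apply the initial conditions: y(0) = -1/2 + C1 = -5 and y'(0) = -5/2 + C2 + 2*C1 = 5. Solving gives C1 = -9/2, C2 = 33/2.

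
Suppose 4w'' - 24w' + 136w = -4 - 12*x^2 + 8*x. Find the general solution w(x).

Divide through by 4: w'' - 6w' + 34w = -1 - 3*x^2 + 2*x.
Characteristic equation r² - 6r + 34 = 0 has discriminant (-6)² - 4·(34) = -100 < 0, so r = 3 ± 5i.
Hence w_h = C1*cos(5*x)*exp(3*x) + C2*exp(3*x)*sin(5*x).
For the particular solution try w_p = A0 + A1*x + A2*x^2. Substituting and matching coefficients of each power of x gives A0 = -95/4913, A1 = 8/289, A2 = -3/34, so w_p = -95/4913 - 3*x^2/34 + 8*x/289.

w = -95/4913 - 3*x**2/34 + 8*x/289 + C1*cos(5*x)*exp(3*x) + C2*exp(3*x)*sin(5*x)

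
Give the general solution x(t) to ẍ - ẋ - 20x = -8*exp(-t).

Characteristic equation r² - r - 20 = 0 factors as (r + 4)(r - 5) = 0, so r = -4, 5.
Hence x_h = C1*exp(-4*t) + C2*exp(5*t).
Try x_p = A*exp(-t). Substituting into the equation and dividing by exp(-t) gives A = 4/9, so x_p = 4*exp(-t)/9.

x = 4*exp(-t)/9 + C1*exp(-4*t) + C2*exp(5*t)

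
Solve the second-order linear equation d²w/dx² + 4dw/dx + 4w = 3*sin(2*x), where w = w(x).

Characteristic equation r² + 4r + 4 = 0 has discriminant (4)² - 4·(4) = 0, so r = -2 is a repeated root.
Hence w_h = (C1 + C2*x)*exp(-2*x).
Try w_p = A*cos(2*x) + B*sin(2*x). Substituting and equating the coefficients of cos(2x) and sin(2x) gives A = -3/8, B = 0, so w_p = -3*cos(2*x)/8.

w = -3*cos(2*x)/8 + C1*exp(-2*x) + C2*x*exp(-2*x)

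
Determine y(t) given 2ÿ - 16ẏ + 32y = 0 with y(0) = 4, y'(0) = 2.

y = 4*exp(4*t) - 14*t*exp(4*t)

Divide through by 2: y'' - 8y' + 16y = 0.
Characteristic equation r² - 8r + 16 = 0 has discriminant (-8)² - 4·(16) = 0, so r = 4 is a repeated root.
Hence y_h = (C1 + C2*t)*exp(4*t).
Apply the initial conditions: y(0) = C1 = 4 and y'(0) = C2 + 4*C1 = 2. Solving gives C1 = 4, C2 = -14.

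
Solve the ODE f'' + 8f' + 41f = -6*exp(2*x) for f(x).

Characteristic equation r² + 8r + 41 = 0 has discriminant (8)² - 4·(41) = -100 < 0, so r = -4 ± 5i.
Hence f_h = C1*cos(5*x)*exp(-4*x) + C2*exp(-4*x)*sin(5*x).
Try f_p = A*exp(2*x). Substituting into the equation and dividing by exp(2*x) gives A = -6/61, so f_p = -6*exp(2*x)/61.

f = -6*exp(2*x)/61 + C1*cos(5*x)*exp(-4*x) + C2*exp(-4*x)*sin(5*x)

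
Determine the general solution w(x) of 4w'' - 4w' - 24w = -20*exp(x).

w = 5*exp(x)/6 + C1*exp(-2*x) + C2*exp(3*x)

Divide through by 4: w'' - w' - 6w = -5*exp(x).
Characteristic equation r² - r - 6 = 0 factors as (r + 2)(r - 3) = 0, so r = -2, 3.
Hence w_h = C1*exp(-2*x) + C2*exp(3*x).
Try w_p = A*exp(x). Substituting into the equation and dividing by exp(x) gives A = 5/6, so w_p = 5*exp(x)/6.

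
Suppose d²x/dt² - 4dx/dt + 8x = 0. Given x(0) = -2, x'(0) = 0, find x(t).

x = -2*cos(2*t)*exp(2*t) + 2*exp(2*t)*sin(2*t)

Characteristic equation r² - 4r + 8 = 0 has discriminant (-4)² - 4·(8) = -16 < 0, so r = 2 ± 2i.
Hence x_h = C1*cos(2*t)*exp(2*t) + C2*exp(2*t)*sin(2*t).
Apply the initial conditions: x(0) = C1 = -2 and x'(0) = 2*C1 + 2*C2 = 0. Solving gives C1 = -2, C2 = 2.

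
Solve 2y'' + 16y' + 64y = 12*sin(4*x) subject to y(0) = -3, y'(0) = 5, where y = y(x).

y = -3*cos(4*x)/20 + 3*sin(4*x)/40 - 67*exp(-4*x)*sin(4*x)/40 - 57*cos(4*x)*exp(-4*x)/20

Divide through by 2: y'' + 8y' + 32y = 6*sin(4*x).
Characteristic equation r² + 8r + 32 = 0 has discriminant (8)² - 4·(32) = -64 < 0, so r = -4 ± 4i.
Hence y_h = C1*cos(4*x)*exp(-4*x) + C2*exp(-4*x)*sin(4*x).
Try y_p = A*cos(4*x) + B*sin(4*x). Substituting and equating the coefficients of cos(4x) and sin(4x) gives A = -3/20, B = 3/40, so y_p = -3*cos(4*x)/20 + 3*sin(4*x)/40.
General solution: y = -3*cos(4*x)/20 + 3*sin(4*x)/40 + C1*cos(4*x)*exp(-4*x) + C2*exp(-4*x)*sin(4*x).
Apply the initial conditions: y(0) = -3/20 + C1 = -3 and y'(0) = 3/10 - 4*C1 + 4*C2 = 5. Solving gives C1 = -57/20, C2 = -67/40.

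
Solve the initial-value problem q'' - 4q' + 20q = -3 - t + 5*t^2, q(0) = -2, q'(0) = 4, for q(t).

q = -33/200 + t**2/4 + t/20 - 367*cos(4*t)*exp(2*t)/200 + 381*exp(2*t)*sin(4*t)/200

Characteristic equation r² - 4r + 20 = 0 has discriminant (-4)² - 4·(20) = -64 < 0, so r = 2 ± 4i.
Hence q_h = C1*cos(4*t)*exp(2*t) + C2*exp(2*t)*sin(4*t).
For the particular solution try q_p = A0 + A1*t + A2*t^2. Substituting and matching coefficients of each power of t gives A0 = -33/200, A1 = 1/20, A2 = 1/4, so q_p = -33/200 + t^2/4 + t/20.
General solution: q = -33/200 + t^2/4 + t/20 + C1*cos(4*t)*exp(2*t) + C2*exp(2*t)*sin(4*t).
Apply the initial conditions: q(0) = -33/200 + C1 = -2 and q'(0) = 1/20 + 2*C1 + 4*C2 = 4. Solving gives C1 = -367/200, C2 = 381/200.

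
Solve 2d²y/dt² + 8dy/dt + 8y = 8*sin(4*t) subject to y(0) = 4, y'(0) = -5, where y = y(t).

Divide through by 2: y'' + 4y' + 4y = 4*sin(4*t).
Characteristic equation r² + 4r + 4 = 0 has discriminant (4)² - 4·(4) = 0, so r = -2 is a repeated root.
Hence y_h = (C1 + C2*t)*exp(-2*t).
Try y_p = A*cos(4*t) + B*sin(4*t). Substituting and equating the coefficients of cos(4t) and sin(4t) gives A = -4/25, B = -3/25, so y_p = -4*cos(4*t)/25 - 3*sin(4*t)/25.
General solution: y = -4*cos(4*t)/25 - 3*sin(4*t)/25 + C1*exp(-2*t) + C2*t*exp(-2*t).
Apply the initial conditions: y(0) = -4/25 + C1 = 4 and y'(0) = -12/25 + C2 - 2*C1 = -5. Solving gives C1 = 104/25, C2 = 19/5.

y = -4*cos(4*t)/25 - 3*sin(4*t)/25 + 104*exp(-2*t)/25 + 19*t*exp(-2*t)/5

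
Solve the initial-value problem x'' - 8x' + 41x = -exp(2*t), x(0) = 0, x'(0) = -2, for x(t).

Characteristic equation r² - 8r + 41 = 0 has discriminant (-8)² - 4·(41) = -100 < 0, so r = 4 ± 5i.
Hence x_h = C1*cos(5*t)*exp(4*t) + C2*exp(4*t)*sin(5*t).
Try x_p = A*exp(2*t). Substituting into the equation and dividing by exp(2*t) gives A = -1/29, so x_p = -exp(2*t)/29.
General solution: x = -exp(2*t)/29 + C1*cos(5*t)*exp(4*t) + C2*exp(4*t)*sin(5*t).
Apply the initial conditions: x(0) = -1/29 + C1 = 0 and x'(0) = -2/29 + 4*C1 + 5*C2 = -2. Solving gives C1 = 1/29, C2 = -12/29.

x = -exp(2*t)/29 - 12*exp(4*t)*sin(5*t)/29 + cos(5*t)*exp(4*t)/29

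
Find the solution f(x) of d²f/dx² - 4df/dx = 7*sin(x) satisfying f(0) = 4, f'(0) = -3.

f = 3 - 11*exp(4*x)/17 - 7*sin(x)/17 + 28*cos(x)/17

Characteristic equation r² - 4r = 0 factors as (r - 4)r = 0, so r = 4, 0.
Hence f_h = C1*exp(4*x) + C2.
Try f_p = A*cos(x) + B*sin(x). Substituting and equating the coefficients of cos(x) and sin(x) gives A = 28/17, B = -7/17, so f_p = -7*sin(x)/17 + 28*cos(x)/17.
General solution: f = C2 - 7*sin(x)/17 + 28*cos(x)/17 + C1*exp(4*x).
Apply the initial conditions: f(0) = 28/17 + C1 + C2 = 4 and f'(0) = -7/17 + 4*C1 = -3. Solving gives C1 = -11/17, C2 = 3.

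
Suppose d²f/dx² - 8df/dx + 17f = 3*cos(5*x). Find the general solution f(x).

f = -15*sin(5*x)/208 - 3*cos(5*x)/208 + C1*cos(x)*exp(4*x) + C2*exp(4*x)*sin(x)

Characteristic equation r² - 8r + 17 = 0 has discriminant (-8)² - 4·(17) = -4 < 0, so r = 4 ± i.
Hence f_h = C1*cos(x)*exp(4*x) + C2*exp(4*x)*sin(x).
Try f_p = A*cos(5*x) + B*sin(5*x). Substituting and equating the coefficients of cos(5x) and sin(5x) gives A = -3/208, B = -15/208, so f_p = -15*sin(5*x)/208 - 3*cos(5*x)/208.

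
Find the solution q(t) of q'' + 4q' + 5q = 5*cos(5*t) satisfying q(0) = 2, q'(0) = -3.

Characteristic equation r² + 4r + 5 = 0 has discriminant (4)² - 4·(5) = -4 < 0, so r = -2 ± i.
Hence q_h = C1*cos(t)*exp(-2*t) + C2*exp(-2*t)*sin(t).
Try q_p = A*cos(5*t) + B*sin(5*t). Substituting and equating the coefficients of cos(5t) and sin(5t) gives A = -1/8, B = 1/8, so q_p = -cos(5*t)/8 + sin(5*t)/8.
General solution: q = -cos(5*t)/8 + sin(5*t)/8 + C1*cos(t)*exp(-2*t) + C2*exp(-2*t)*sin(t).
Apply the initial conditions: q(0) = -1/8 + C1 = 2 and q'(0) = 5/8 + C2 - 2*C1 = -3. Solving gives C1 = 17/8, C2 = 5/8.

q = -cos(5*t)/8 + sin(5*t)/8 + 5*exp(-2*t)*sin(t)/8 + 17*cos(t)*exp(-2*t)/8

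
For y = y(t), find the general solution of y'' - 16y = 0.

Characteristic equation r² - 16 = 0 factors as (r + 4)(r - 4) = 0, so r = -4, 4.
Hence y_h = C1*exp(-4*t) + C2*exp(4*t).

y = C1*exp(-4*t) + C2*exp(4*t)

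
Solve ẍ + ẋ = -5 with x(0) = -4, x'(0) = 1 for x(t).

Characteristic equation r² + r = 0 factors as (r + 1)r = 0, so r = -1, 0.
Hence x_h = C1*exp(-t) + C2.
Since 0 is a characteristic root (multiplicity 1), multiply the polynomial trial by t: try x_p = A0*t. Substituting and matching coefficients of each power of t gives A0 = -5, so x_p = -5*t.
General solution: x = C2 - 5*t + C1*exp(-t).
Apply the initial conditions: x(0) = C1 + C2 = -4 and x'(0) = -5 - C1 = 1. Solving gives C1 = -6, C2 = 2.

x = 2 - 6*exp(-t) - 5*t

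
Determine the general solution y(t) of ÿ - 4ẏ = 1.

y = C2 - t/4 + C1*exp(4*t)

Characteristic equation r² - 4r = 0 factors as (r - 4)r = 0, so r = 4, 0.
Hence y_h = C1*exp(4*t) + C2.
Since 0 is a characteristic root (multiplicity 1), multiply the polynomial trial by t: try y_p = A0*t. Substituting and matching coefficients of each power of t gives A0 = -1/4, so y_p = -t/4.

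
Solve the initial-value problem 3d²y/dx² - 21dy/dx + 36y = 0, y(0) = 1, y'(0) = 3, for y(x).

y = exp(3*x)

Divide through by 3: y'' - 7y' + 12y = 0.
Characteristic equation r² - 7r + 12 = 0 factors as (r - 4)(r - 3) = 0, so r = 4, 3.
Hence y_h = C1*exp(4*x) + C2*exp(3*x).
Apply the initial conditions: y(0) = C1 + C2 = 1 and y'(0) = 3*C2 + 4*C1 = 3. Solving gives C1 = 0, C2 = 1.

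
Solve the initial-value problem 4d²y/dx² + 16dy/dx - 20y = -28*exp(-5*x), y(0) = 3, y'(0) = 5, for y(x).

Divide through by 4: y'' + 4y' - 5y = -7*exp(-5*x).
Characteristic equation r² + 4r - 5 = 0 factors as (r + 5)(r - 1) = 0, so r = -5, 1.
Hence y_h = C1*exp(-5*x) + C2*exp(x).
Since exp(-5*x) solves the homogeneous equation (r = -5 is a root of multiplicity 1), multiply the trial by x. Try y_p = A*x*exp(-5*x). Substituting into the equation and dividing by exp(-5*x) gives A = 7/6, so y_p = 7*x*exp(-5*x)/6.
General solution: y = C1*exp(-5*x) + C2*exp(x) + 7*x*exp(-5*x)/6.
Apply the initial conditions: y(0) = C1 + C2 = 3 and y'(0) = 7/6 + C2 - 5*C1 = 5. Solving gives C1 = -5/36, C2 = 113/36.

y = -5*exp(-5*x)/36 + 113*exp(x)/36 + 7*x*exp(-5*x)/6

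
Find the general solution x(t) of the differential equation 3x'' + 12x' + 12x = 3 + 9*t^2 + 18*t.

Divide through by 3: x'' + 4x' + 4x = 1 + 3*t^2 + 6*t.
Characteristic equation r² + 4r + 4 = 0 has discriminant (4)² - 4·(4) = 0, so r = -2 is a repeated root.
Hence x_h = (C1 + C2*t)*exp(-2*t).
For the particular solution try x_p = A0 + A1*t + A2*t^2. Substituting and matching coefficients of each power of t gives A0 = -1/8, A1 = 0, A2 = 3/4, so x_p = -1/8 + 3*t^2/4.

x = -1/8 + 3*t**2/4 + C1*exp(-2*t) + C2*t*exp(-2*t)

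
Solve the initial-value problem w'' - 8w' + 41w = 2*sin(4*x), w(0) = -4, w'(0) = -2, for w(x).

w = 50*sin(4*x)/1649 + 64*cos(4*x)/1649 - 6660*cos(5*x)*exp(4*x)/1649 + 23142*exp(4*x)*sin(5*x)/8245

Characteristic equation r² - 8r + 41 = 0 has discriminant (-8)² - 4·(41) = -100 < 0, so r = 4 ± 5i.
Hence w_h = C1*cos(5*x)*exp(4*x) + C2*exp(4*x)*sin(5*x).
Try w_p = A*cos(4*x) + B*sin(4*x). Substituting and equating the coefficients of cos(4x) and sin(4x) gives A = 64/1649, B = 50/1649, so w_p = 50*sin(4*x)/1649 + 64*cos(4*x)/1649.
General solution: w = 50*sin(4*x)/1649 + 64*cos(4*x)/1649 + C1*cos(5*x)*exp(4*x) + C2*exp(4*x)*sin(5*x).
Apply the initial conditions: w(0) = 64/1649 + C1 = -4 and w'(0) = 200/1649 + 4*C1 + 5*C2 = -2. Solving gives C1 = -6660/1649, C2 = 23142/8245.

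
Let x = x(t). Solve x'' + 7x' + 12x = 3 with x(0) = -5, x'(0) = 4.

x = 1/4 - 17*exp(-3*t) + 47*exp(-4*t)/4

Characteristic equation r² + 7r + 12 = 0 factors as (r + 4)(r + 3) = 0, so r = -4, -3.
Hence x_h = C1*exp(-4*t) + C2*exp(-3*t).
For the particular solution try x_p = A0. Substituting and matching coefficients of each power of t gives A0 = 1/4, so x_p = 1/4.
General solution: x = 1/4 + C1*exp(-4*t) + C2*exp(-3*t).
Apply the initial conditions: x(0) = 1/4 + C1 + C2 = -5 and x'(0) = -4*C1 - 3*C2 = 4. Solving gives C1 = 47/4, C2 = -17.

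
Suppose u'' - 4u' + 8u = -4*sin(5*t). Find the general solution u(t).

Characteristic equation r² - 4r + 8 = 0 has discriminant (-4)² - 4·(8) = -16 < 0, so r = 2 ± 2i.
Hence u_h = C1*cos(2*t)*exp(2*t) + C2*exp(2*t)*sin(2*t).
Try u_p = A*cos(5*t) + B*sin(5*t). Substituting and equating the coefficients of cos(5t) and sin(5t) gives A = -80/689, B = 68/689, so u_p = -80*cos(5*t)/689 + 68*sin(5*t)/689.

u = -80*cos(5*t)/689 + 68*sin(5*t)/689 + C1*cos(2*t)*exp(2*t) + C2*exp(2*t)*sin(2*t)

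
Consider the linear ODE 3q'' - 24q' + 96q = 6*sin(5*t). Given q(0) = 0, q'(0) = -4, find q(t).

Divide through by 3: q'' - 8q' + 32q = 2*sin(5*t).
Characteristic equation r² - 8r + 32 = 0 has discriminant (-8)² - 4·(32) = -64 < 0, so r = 4 ± 4i.
Hence q_h = C1*cos(4*t)*exp(4*t) + C2*exp(4*t)*sin(4*t).
Try q_p = A*cos(5*t) + B*sin(5*t). Substituting and equating the coefficients of cos(5t) and sin(5t) gives A = 80/1649, B = 14/1649, so q_p = 14*sin(5*t)/1649 + 80*cos(5*t)/1649.
General solution: q = 14*sin(5*t)/1649 + 80*cos(5*t)/1649 + C1*cos(4*t)*exp(4*t) + C2*exp(4*t)*sin(4*t).
Apply the initial conditions: q(0) = 80/1649 + C1 = 0 and q'(0) = 70/1649 + 4*C1 + 4*C2 = -4. Solving gives C1 = -80/1649, C2 = -3173/3298.

q = 14*sin(5*t)/1649 + 80*cos(5*t)/1649 - 3173*exp(4*t)*sin(4*t)/3298 - 80*cos(4*t)*exp(4*t)/1649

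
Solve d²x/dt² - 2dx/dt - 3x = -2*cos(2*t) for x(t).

Characteristic equation r² - 2r - 3 = 0 factors as (r + 1)(r - 3) = 0, so r = -1, 3.
Hence x_h = C1*exp(-t) + C2*exp(3*t).
Try x_p = A*cos(2*t) + B*sin(2*t). Substituting and equating the coefficients of cos(2t) and sin(2t) gives A = 14/65, B = 8/65, so x_p = 8*sin(2*t)/65 + 14*cos(2*t)/65.

x = 8*sin(2*t)/65 + 14*cos(2*t)/65 + C1*exp(-t) + C2*exp(3*t)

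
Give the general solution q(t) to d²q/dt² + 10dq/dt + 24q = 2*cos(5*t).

Characteristic equation r² + 10r + 24 = 0 factors as (r + 6)(r + 4) = 0, so r = -6, -4.
Hence q_h = C1*exp(-6*t) + C2*exp(-4*t).
Try q_p = A*cos(5*t) + B*sin(5*t). Substituting and equating the coefficients of cos(5t) and sin(5t) gives A = -2/2501, B = 100/2501, so q_p = -2*cos(5*t)/2501 + 100*sin(5*t)/2501.

q = -2*cos(5*t)/2501 + 100*sin(5*t)/2501 + C1*exp(-6*t) + C2*exp(-4*t)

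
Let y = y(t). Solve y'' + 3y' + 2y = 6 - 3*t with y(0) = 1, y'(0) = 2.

y = 21/4 - 5*exp(-t) - 3*t/2 + 3*exp(-2*t)/4

Characteristic equation r² + 3r + 2 = 0 factors as (r + 2)(r + 1) = 0, so r = -2, -1.
Hence y_h = C1*exp(-2*t) + C2*exp(-t).
For the particular solution try y_p = A0 + A1*t. Substituting and matching coefficients of each power of t gives A0 = 21/4, A1 = -3/2, so y_p = 21/4 - 3*t/2.
General solution: y = 21/4 - 3*t/2 + C1*exp(-2*t) + C2*exp(-t).
Apply the initial conditions: y(0) = 21/4 + C1 + C2 = 1 and y'(0) = -3/2 - C2 - 2*C1 = 2. Solving gives C1 = 3/4, C2 = -5.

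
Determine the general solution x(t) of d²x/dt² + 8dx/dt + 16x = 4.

x = 1/4 + C1*exp(-4*t) + C2*t*exp(-4*t)

Characteristic equation r² + 8r + 16 = 0 has discriminant (8)² - 4·(16) = 0, so r = -4 is a repeated root.
Hence x_h = (C1 + C2*t)*exp(-4*t).
For the particular solution try x_p = A0. Substituting and matching coefficients of each power of t gives A0 = 1/4, so x_p = 1/4.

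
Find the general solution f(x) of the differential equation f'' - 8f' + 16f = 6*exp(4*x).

Characteristic equation r² - 8r + 16 = 0 has discriminant (-8)² - 4·(16) = 0, so r = 4 is a repeated root.
Hence f_h = (C1 + C2*x)*exp(4*x).
Since exp(4*x) solves the homogeneous equation (r = 4 is a root of multiplicity 2), multiply the trial by x^2. Try f_p = A*x^2*exp(4*x). Substituting into the equation and dividing by exp(4*x) gives A = 3, so f_p = 3*x^2*exp(4*x).

f = C1*exp(4*x) + 3*x**2*exp(4*x) + C2*x*exp(4*x)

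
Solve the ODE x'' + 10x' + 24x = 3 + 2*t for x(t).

Characteristic equation r² + 10r + 24 = 0 factors as (r + 4)(r + 6) = 0, so r = -4, -6.
Hence x_h = C1*exp(-4*t) + C2*exp(-6*t).
For the particular solution try x_p = A0 + A1*t. Substituting and matching coefficients of each power of t gives A0 = 13/144, A1 = 1/12, so x_p = 13/144 + t/12.

x = 13/144 + t/12 + C1*exp(-4*t) + C2*exp(-6*t)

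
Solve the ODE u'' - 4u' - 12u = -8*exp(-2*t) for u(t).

Characteristic equation r² - 4r - 12 = 0 factors as (r + 2)(r - 6) = 0, so r = -2, 6.
Hence u_h = C1*exp(-2*t) + C2*exp(6*t).
Since exp(-2*t) solves the homogeneous equation (r = -2 is a root of multiplicity 1), multiply the trial by t. Try u_p = A*t*exp(-2*t). Substituting into the equation and dividing by exp(-2*t) gives A = 1, so u_p = t*exp(-2*t).

u = C1*exp(-2*t) + C2*exp(6*t) + t*exp(-2*t)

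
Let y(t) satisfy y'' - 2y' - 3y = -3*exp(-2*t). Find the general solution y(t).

Characteristic equation r² - 2r - 3 = 0 factors as (r - 3)(r + 1) = 0, so r = 3, -1.
Hence y_h = C1*exp(3*t) + C2*exp(-t).
Try y_p = A*exp(-2*t). Substituting into the equation and dividing by exp(-2*t) gives A = -3/5, so y_p = -3*exp(-2*t)/5.

y = -3*exp(-2*t)/5 + C1*exp(3*t) + C2*exp(-t)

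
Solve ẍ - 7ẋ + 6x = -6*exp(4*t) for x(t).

x = C1*exp(t) + C2*exp(6*t) + exp(4*t)

Characteristic equation r² - 7r + 6 = 0 factors as (r - 1)(r - 6) = 0, so r = 1, 6.
Hence x_h = C1*exp(t) + C2*exp(6*t).
Try x_p = A*exp(4*t). Substituting into the equation and dividing by exp(4*t) gives A = 1, so x_p = exp(4*t).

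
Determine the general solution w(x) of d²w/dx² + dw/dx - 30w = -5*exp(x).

Characteristic equation r² + r - 30 = 0 factors as (r + 6)(r - 5) = 0, so r = -6, 5.
Hence w_h = C1*exp(-6*x) + C2*exp(5*x).
Try w_p = A*exp(x). Substituting into the equation and dividing by exp(x) gives A = 5/28, so w_p = 5*exp(x)/28.

w = 5*exp(x)/28 + C1*exp(-6*x) + C2*exp(5*x)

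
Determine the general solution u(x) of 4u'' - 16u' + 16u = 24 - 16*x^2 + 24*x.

u = 3/2 - x**2 - x/2 + C1*exp(2*x) + C2*x*exp(2*x)

Divide through by 4: u'' - 4u' + 4u = 6 - 4*x^2 + 6*x.
Characteristic equation r² - 4r + 4 = 0 has discriminant (-4)² - 4·(4) = 0, so r = 2 is a repeated root.
Hence u_h = (C1 + C2*x)*exp(2*x).
For the particular solution try u_p = A0 + A1*x + A2*x^2. Substituting and matching coefficients of each power of x gives A0 = 3/2, A1 = -1/2, A2 = -1, so u_p = 3/2 - x^2 - x/2.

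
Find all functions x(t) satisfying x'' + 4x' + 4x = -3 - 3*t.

x = -3*t/4 + C1*exp(-2*t) + C2*t*exp(-2*t)

Characteristic equation r² + 4r + 4 = 0 has discriminant (4)² - 4·(4) = 0, so r = -2 is a repeated root.
Hence x_h = (C1 + C2*t)*exp(-2*t).
For the particular solution try x_p = A0 + A1*t. Substituting and matching coefficients of each power of t gives A0 = 0, A1 = -3/4, so x_p = -3*t/4.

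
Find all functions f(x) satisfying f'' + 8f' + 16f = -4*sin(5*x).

Characteristic equation r² + 8r + 16 = 0 has discriminant (8)² - 4·(16) = 0, so r = -4 is a repeated root.
Hence f_h = (C1 + C2*x)*exp(-4*x).
Try f_p = A*cos(5*x) + B*sin(5*x). Substituting and equating the coefficients of cos(5x) and sin(5x) gives A = 160/1681, B = 36/1681, so f_p = 36*sin(5*x)/1681 + 160*cos(5*x)/1681.

f = 36*sin(5*x)/1681 + 160*cos(5*x)/1681 + C1*exp(-4*x) + C2*x*exp(-4*x)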